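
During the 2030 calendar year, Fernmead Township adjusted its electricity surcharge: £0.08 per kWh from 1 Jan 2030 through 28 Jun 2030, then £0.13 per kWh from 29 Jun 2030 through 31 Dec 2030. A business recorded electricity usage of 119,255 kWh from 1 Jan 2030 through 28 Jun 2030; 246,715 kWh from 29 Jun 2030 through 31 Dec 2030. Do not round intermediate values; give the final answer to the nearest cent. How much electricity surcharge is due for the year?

£41,613.35

1 Jan – 28 Jun 2030: 119,255 kWh at £0.08/kWh → £9,540.40
29 Jun – 31 Dec 2030: 246,715 kWh at £0.13/kWh → £32,072.95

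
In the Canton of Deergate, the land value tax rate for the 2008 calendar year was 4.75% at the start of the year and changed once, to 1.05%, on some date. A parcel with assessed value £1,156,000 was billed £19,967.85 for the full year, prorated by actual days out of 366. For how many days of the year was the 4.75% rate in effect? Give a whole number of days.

Let d = days at the first rate; then 366 − d days at the second rate.
£1,156,000 × [4.75%·d + 1.05%·(366−d)] / 366 = £19,967.85
Solving gives d = 67, so the new rate took effect on March 8, 2008.

67 days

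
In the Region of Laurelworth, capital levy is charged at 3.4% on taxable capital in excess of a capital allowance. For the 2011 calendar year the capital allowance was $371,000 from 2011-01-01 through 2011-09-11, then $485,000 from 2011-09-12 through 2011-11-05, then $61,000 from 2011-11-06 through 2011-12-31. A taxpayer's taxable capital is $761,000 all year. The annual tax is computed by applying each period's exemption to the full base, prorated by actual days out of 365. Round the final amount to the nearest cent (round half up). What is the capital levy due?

2011-01-01 to 2011-09-11: 254 days, exemption $371,000 → ($761,000 − $371,000) × 3.4% × 254/365 = $9,227.5068
2011-09-12 to 2011-11-05: 55 days, exemption $485,000 → ($761,000 − $485,000) × 3.4% × 55/365 = $1,414.0274
2011-11-06 to 2011-12-31: 56 days, exemption $61,000 → ($761,000 − $61,000) × 3.4% × 56/365 = $3,651.5068
Total = $14,293.0411

$14,293.04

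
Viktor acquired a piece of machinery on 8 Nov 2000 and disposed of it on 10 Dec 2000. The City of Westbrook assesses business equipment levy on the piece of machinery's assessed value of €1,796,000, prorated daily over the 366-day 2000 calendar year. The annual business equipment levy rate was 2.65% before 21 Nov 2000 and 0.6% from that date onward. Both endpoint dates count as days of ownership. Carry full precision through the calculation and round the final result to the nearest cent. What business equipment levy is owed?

€2,279.35

8 Nov – 20 Nov 2000: 13 days at 2.65% → €1,796,000 × 2.65% × 13/366 = €1,690.4973
21 Nov – 10 Dec 2000: 20 days at 0.6% → €1,796,000 × 0.6% × 20/366 = €588.8525
Total = €2,279.3497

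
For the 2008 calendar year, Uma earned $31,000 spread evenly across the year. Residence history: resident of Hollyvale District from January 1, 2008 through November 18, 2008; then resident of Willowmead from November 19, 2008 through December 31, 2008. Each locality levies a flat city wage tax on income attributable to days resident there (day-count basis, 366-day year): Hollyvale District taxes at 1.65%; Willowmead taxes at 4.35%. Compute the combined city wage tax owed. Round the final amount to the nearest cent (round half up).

$609.84

Hollyvale District, January 1 – November 18, 2008: 323 days → $31,000 × 1.65% × 323/366 = $451.4057
Willowmead, November 19 – December 31, 2008: 43 days → $31,000 × 4.35% × 43/366 = $158.4303
Total = $609.8361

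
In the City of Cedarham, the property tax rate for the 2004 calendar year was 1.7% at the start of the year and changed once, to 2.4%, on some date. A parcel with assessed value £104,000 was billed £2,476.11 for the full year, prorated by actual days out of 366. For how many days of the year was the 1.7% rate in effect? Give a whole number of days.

Let d = days at the first rate; then 366 − d days at the second rate.
£104,000 × [1.7%·d + 2.4%·(366−d)] / 366 = £2,476.11
Solving gives d = 10, so the new rate took effect on 11 January 2004.

10 days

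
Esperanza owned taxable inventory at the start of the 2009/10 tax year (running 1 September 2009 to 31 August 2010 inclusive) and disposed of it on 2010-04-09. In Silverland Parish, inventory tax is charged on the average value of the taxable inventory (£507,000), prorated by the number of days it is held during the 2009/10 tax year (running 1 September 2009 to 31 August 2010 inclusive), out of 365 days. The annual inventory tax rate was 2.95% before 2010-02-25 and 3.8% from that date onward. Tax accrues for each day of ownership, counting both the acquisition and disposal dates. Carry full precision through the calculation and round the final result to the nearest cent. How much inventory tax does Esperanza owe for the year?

2009-09-01 to 2010-02-24: 177 days at 2.95% → £507,000 × 2.95% × 177/365 = £7,252.8781
2010-02-25 to 2010-04-09: 44 days at 3.8% → £507,000 × 3.8% × 44/365 = £2,322.4767
Total = £9,575.3548

£9,575.35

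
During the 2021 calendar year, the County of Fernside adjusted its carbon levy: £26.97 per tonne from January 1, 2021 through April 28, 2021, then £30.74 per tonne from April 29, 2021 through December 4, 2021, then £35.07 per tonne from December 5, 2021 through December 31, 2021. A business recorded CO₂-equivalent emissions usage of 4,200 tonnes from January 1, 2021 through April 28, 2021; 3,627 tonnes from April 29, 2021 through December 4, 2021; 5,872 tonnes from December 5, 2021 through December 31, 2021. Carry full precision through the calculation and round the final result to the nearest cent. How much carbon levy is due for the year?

January 1 – April 28, 2021: 4,200 tonnes at £26.97/tonne → £113,274.00
April 29 – December 4, 2021: 3,627 tonnes at £30.74/tonne → £111,493.98
December 5 – December 31, 2021: 5,872 tonnes at £35.07/tonne → £205,931.04

£430,699.02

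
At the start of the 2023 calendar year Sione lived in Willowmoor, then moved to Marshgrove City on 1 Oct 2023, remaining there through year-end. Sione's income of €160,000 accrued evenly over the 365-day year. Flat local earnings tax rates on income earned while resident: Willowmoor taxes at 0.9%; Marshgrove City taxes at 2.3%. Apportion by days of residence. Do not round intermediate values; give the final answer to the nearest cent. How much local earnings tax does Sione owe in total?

€2,004.60

Willowmoor, 1 Jan – 30 Sep 2023: 273 days → €160,000 × 0.9% × 273/365 = €1,077.0411
Marshgrove City, 1 Oct – 31 Dec 2023: 92 days → €160,000 × 2.3% × 92/365 = €927.5616
Total = €2,004.6027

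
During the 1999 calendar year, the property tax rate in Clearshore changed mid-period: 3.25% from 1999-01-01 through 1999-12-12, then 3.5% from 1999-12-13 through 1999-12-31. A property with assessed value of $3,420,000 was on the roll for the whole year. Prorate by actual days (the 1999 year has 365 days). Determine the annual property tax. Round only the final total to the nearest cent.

1999-01-01 to 1999-12-12: 346 days at 3.25% → $3,420,000 × 3.25% × 346/365 = $105,364.1096
1999-12-13 to 1999-12-31: 19 days at 3.5% → $3,420,000 × 3.5% × 19/365 = $6,230.9589
Total = $111,595.0685

$111,595.07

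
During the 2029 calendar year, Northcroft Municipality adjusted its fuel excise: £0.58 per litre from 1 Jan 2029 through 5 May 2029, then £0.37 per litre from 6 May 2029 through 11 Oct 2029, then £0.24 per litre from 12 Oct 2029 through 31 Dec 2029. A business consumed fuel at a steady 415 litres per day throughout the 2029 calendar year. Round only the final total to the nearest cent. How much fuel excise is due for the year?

£62569.55

1 Jan – 5 May 2029: 125 days × 415 litres/day = 51,875 litres at £0.58/litre → £30087.50
6 May – 11 Oct 2029: 159 days × 415 litres/day = 65,985 litres at £0.37/litre → £24414.45
12 Oct – 31 Dec 2029: 81 days × 415 litres/day = 33,615 litres at £0.24/litre → £8067.60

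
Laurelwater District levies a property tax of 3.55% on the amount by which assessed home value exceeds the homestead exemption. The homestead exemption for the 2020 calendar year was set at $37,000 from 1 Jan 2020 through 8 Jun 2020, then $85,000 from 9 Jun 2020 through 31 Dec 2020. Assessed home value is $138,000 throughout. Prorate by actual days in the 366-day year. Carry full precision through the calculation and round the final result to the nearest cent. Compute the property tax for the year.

$2,626.42

1 Jan – 8 Jun 2020: 160 days, exemption $37,000 → ($138,000 − $37,000) × 3.55% × 160/366 = $1,567.4317
9 Jun – 31 Dec 2020: 206 days, exemption $85,000 → ($138,000 − $85,000) × 3.55% × 206/366 = $1,058.9863
Total = $2,626.4180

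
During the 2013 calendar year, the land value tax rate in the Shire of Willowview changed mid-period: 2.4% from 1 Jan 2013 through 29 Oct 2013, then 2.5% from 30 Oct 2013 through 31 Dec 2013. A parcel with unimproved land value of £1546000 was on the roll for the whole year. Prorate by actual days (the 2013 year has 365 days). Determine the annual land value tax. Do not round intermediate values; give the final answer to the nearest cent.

£37370.84

1 Jan – 29 Oct 2013: 302 days at 2.4% → £1546000 × 2.4% × 302/365 = £30699.7479
30 Oct – 31 Dec 2013: 63 days at 2.5% → £1546000 × 2.5% × 63/365 = £6671.0959
Total = £37370.8438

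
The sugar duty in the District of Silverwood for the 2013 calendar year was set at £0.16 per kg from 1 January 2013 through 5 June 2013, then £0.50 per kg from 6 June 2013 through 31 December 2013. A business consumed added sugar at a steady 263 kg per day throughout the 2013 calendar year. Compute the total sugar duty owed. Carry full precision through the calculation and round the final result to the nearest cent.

1 January – 5 June 2013: 156 days × 263 kg/day = 41,028 kg at £0.16/kg → £6564.48
6 June – 31 December 2013: 209 days × 263 kg/day = 54,967 kg at £0.50/kg → £27483.50

£34047.98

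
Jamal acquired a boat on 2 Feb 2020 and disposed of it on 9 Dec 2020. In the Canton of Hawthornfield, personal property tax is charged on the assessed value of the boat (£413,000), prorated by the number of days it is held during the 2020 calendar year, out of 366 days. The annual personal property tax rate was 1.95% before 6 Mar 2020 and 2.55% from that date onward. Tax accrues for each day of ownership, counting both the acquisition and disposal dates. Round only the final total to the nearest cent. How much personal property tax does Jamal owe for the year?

2 Feb – 5 Mar 2020: 33 days at 1.95% → £413,000 × 1.95% × 33/366 = £726.1352
6 Mar – 9 Dec 2020: 279 days at 2.55% → £413,000 × 2.55% × 279/366 = £8,028.1107
Total = £8,754.2459

£8,754.25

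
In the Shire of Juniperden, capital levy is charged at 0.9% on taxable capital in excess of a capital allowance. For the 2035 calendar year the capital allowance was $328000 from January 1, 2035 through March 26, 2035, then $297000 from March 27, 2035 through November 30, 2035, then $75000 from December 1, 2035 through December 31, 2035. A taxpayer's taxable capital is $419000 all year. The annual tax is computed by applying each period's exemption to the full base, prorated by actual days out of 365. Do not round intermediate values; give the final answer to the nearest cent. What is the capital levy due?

$1202.72

January 1 – March 26, 2035: 85 days, exemption $328000 → ($419000 − $328000) × 0.9% × 85/365 = $190.7260
March 27 – November 30, 2035: 249 days, exemption $297000 → ($419000 − $297000) × 0.9% × 249/365 = $749.0466
December 1 – December 31, 2035: 31 days, exemption $75000 → ($419000 − $75000) × 0.9% × 31/365 = $262.9479
Total = $1202.7205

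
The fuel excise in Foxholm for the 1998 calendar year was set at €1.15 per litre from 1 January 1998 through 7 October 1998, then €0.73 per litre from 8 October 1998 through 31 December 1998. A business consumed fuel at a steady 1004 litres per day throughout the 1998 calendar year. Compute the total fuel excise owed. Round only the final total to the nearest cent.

1 January – 7 October 1998: 280 days × 1004 litres/day = 281,120 litres at €1.15/litre → €323288.00
8 October – 31 December 1998: 85 days × 1004 litres/day = 85,340 litres at €0.73/litre → €62298.20

€385586.20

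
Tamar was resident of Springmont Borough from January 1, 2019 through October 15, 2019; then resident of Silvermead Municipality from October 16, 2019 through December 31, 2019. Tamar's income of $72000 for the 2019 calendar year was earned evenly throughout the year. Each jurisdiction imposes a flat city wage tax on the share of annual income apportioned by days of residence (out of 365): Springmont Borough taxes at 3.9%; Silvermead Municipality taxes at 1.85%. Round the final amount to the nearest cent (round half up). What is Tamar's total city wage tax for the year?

Springmont Borough, January 1 – October 15, 2019: 288 days → $72000 × 3.9% × 288/365 = $2215.6274
Silvermead Municipality, October 16 – December 31, 2019: 77 days → $72000 × 1.85% × 77/365 = $280.9973
Total = $2496.6247

$2496.62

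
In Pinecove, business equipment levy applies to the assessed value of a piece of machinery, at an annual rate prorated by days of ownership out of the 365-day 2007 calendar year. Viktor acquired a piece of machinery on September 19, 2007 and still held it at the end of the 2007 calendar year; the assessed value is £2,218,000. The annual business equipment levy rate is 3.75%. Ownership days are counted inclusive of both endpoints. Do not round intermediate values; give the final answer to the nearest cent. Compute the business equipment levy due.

Days held (September 19 – December 31, 2007): 104 out of 365
Tax = £2,218,000 × 3.75% × 104/365 = £23,699.1781

£23,699.18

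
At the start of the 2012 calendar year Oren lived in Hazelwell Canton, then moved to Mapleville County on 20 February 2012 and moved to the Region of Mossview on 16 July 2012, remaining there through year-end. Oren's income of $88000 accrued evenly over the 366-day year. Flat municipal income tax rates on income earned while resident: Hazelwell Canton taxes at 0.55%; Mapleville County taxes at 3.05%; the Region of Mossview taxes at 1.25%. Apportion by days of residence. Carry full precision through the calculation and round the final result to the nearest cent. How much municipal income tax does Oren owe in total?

Hazelwell Canton, 1 January – 19 February 2012: 50 days → $88000 × 0.55% × 50/366 = $66.1202
Mapleville County, 20 February – 15 July 2012: 147 days → $88000 × 3.05% × 147/366 = $1078.0000
The Region of Mossview, 16 July – 31 December 2012: 169 days → $88000 × 1.25% × 169/366 = $507.9235
Total = $1652.0437

$1652.04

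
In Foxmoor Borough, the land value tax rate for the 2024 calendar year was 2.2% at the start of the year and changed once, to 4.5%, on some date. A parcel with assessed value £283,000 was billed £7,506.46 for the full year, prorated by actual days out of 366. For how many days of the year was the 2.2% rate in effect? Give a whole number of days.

Let d = days at the first rate; then 366 − d days at the second rate.
£283,000 × [2.2%·d + 4.5%·(366−d)] / 366 = £7,506.46
Solving gives d = 294, so the new rate took effect on 21 October 2024.

294 days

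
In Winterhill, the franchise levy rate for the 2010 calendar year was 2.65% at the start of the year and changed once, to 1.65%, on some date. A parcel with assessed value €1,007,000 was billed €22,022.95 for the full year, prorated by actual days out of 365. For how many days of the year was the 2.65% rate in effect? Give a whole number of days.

Let d = days at the first rate; then 365 − d days at the second rate.
€1,007,000 × [2.65%·d + 1.65%·(365−d)] / 365 = €22,022.95
Solving gives d = 196, so the new rate took effect on 16 Jul 2010.

196 days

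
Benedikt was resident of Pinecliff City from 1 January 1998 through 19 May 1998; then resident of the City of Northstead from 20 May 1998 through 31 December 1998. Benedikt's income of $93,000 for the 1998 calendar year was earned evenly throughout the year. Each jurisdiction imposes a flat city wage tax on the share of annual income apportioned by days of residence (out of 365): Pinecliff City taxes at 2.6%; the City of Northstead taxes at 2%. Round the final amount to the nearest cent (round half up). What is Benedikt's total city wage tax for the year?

$2,072.50

Pinecliff City, 1 January – 19 May 1998: 139 days → $93,000 × 2.6% × 139/365 = $920.8274
The City of Northstead, 20 May – 31 December 1998: 226 days → $93,000 × 2% × 226/365 = $1,151.6712
Total = $2,072.4986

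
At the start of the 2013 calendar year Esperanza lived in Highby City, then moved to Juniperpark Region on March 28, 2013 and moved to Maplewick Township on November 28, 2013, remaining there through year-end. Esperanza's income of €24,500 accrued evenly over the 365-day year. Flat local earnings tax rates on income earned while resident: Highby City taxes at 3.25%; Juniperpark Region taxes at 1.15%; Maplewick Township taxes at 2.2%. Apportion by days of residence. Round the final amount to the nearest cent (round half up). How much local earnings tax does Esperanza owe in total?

€426.94

Highby City, January 1 – March 27, 2013: 86 days → €24,500 × 3.25% × 86/365 = €187.6096
Juniperpark Region, March 28 – November 27, 2013: 245 days → €24,500 × 1.15% × 245/365 = €189.1199
Maplewick Township, November 28 – December 31, 2013: 34 days → €24,500 × 2.2% × 34/365 = €50.2082
Total = €426.9377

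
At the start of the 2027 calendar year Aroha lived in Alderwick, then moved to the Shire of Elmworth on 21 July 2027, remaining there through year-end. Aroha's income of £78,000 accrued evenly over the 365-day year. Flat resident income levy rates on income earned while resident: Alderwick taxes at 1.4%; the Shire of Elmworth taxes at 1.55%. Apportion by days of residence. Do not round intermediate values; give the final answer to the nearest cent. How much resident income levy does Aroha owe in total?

Alderwick, 1 January – 20 July 2027: 201 days → £78,000 × 1.4% × 201/365 = £601.3479
The Shire of Elmworth, 21 July – 31 December 2027: 164 days → £78,000 × 1.55% × 164/365 = £543.2219
Total = £1,144.5699

£1,144.57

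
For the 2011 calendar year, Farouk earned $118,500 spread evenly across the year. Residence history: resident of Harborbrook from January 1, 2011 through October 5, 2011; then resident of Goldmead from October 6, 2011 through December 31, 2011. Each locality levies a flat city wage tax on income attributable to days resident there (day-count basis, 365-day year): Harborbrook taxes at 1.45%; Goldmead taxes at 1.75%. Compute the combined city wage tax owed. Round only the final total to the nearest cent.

$1,802.99

Harborbrook, January 1 – October 5, 2011: 278 days → $118,500 × 1.45% × 278/365 = $1,308.6945
Goldmead, October 6 – December 31, 2011: 87 days → $118,500 × 1.75% × 87/365 = $494.2911
Total = $1,802.9856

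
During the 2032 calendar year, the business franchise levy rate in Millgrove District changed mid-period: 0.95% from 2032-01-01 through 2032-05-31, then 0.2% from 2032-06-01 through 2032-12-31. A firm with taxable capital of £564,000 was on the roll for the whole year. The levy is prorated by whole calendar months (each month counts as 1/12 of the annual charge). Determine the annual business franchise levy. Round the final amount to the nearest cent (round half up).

£2,890.50

2032-01-01 to 2032-05-31: 5 months at 0.95% → £564,000 × 0.95% × 5/12 = £2,232.5000
2032-06-01 to 2032-12-31: 7 months at 0.2% → £564,000 × 0.2% × 7/12 = £658.0000
Total = £2,890.5000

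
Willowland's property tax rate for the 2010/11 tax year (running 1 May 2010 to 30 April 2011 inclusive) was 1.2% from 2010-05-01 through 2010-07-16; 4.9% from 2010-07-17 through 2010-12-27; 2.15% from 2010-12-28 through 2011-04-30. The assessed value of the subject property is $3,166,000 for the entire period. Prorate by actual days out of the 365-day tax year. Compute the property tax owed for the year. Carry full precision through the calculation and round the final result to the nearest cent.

$100,843.61

2010-05-01 to 2010-07-16: 77 days at 1.2% → $3,166,000 × 1.2% × 77/365 = $8,014.7507
2010-07-17 to 2010-12-27: 164 days at 4.9% → $3,166,000 × 4.9% × 164/365 = $69,704.0438
2010-12-28 to 2011-04-30: 124 days at 2.15% → $3,166,000 × 2.15% × 124/365 = $23,124.8110
Total = $100,843.6055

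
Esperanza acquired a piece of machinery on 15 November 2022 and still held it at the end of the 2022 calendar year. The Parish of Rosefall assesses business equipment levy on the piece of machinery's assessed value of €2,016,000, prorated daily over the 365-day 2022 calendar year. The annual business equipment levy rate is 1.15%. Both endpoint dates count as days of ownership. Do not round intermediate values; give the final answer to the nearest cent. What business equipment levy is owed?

Days held (15 November – 31 December 2022): 47 out of 365
Tax = €2,016,000 × 1.15% × 47/365 = €2,985.3370

€2,985.34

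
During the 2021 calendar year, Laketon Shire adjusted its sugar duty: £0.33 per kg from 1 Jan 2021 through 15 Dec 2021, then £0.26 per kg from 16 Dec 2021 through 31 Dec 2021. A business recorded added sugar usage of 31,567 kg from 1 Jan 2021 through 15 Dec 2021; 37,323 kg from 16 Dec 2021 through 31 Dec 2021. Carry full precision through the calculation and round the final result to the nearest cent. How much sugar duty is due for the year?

£20121.09

1 Jan – 15 Dec 2021: 31,567 kg at £0.33/kg → £10417.11
16 Dec – 31 Dec 2021: 37,323 kg at £0.26/kg → £9703.98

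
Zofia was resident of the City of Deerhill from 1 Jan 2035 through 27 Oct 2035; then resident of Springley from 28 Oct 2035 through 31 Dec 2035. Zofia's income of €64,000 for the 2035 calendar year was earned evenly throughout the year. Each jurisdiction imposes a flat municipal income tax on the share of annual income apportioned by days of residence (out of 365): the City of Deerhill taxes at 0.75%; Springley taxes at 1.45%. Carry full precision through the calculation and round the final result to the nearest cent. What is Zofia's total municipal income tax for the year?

€559.78

The City of Deerhill, 1 Jan – 27 Oct 2035: 300 days → €64,000 × 0.75% × 300/365 = €394.5205
Springley, 28 Oct – 31 Dec 2035: 65 days → €64,000 × 1.45% × 65/365 = €165.2603
Total = €559.7808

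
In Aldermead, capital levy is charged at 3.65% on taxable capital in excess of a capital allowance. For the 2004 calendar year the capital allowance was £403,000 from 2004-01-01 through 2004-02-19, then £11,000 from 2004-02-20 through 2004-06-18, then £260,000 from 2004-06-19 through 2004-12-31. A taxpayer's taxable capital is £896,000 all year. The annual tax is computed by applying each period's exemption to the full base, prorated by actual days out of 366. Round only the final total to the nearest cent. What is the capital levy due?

£25,480.79

2004-01-01 to 2004-02-19: 50 days, exemption £403,000 → (£896,000 − £403,000) × 3.65% × 50/366 = £2,458.2650
2004-02-20 to 2004-06-18: 120 days, exemption £11,000 → (£896,000 − £11,000) × 3.65% × 120/366 = £10,590.9836
2004-06-19 to 2004-12-31: 196 days, exemption £260,000 → (£896,000 − £260,000) × 3.65% × 196/366 = £12,431.5410
Total = £25,480.7896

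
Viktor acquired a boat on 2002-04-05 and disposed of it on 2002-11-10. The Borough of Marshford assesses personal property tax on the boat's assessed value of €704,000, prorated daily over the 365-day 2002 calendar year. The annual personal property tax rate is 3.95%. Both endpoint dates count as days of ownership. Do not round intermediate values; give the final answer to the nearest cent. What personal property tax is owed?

Days held (2002-04-05 to 2002-11-10): 220 out of 365
Tax = €704,000 × 3.95% × 220/365 = €16,760.9863

€16,760.99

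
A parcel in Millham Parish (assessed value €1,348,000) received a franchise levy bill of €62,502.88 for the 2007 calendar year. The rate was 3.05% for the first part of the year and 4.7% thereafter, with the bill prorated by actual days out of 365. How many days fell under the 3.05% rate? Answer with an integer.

Let d = days at the first rate; then 365 − d days at the second rate.
€1,348,000 × [3.05%·d + 4.7%·(365−d)] / 365 = €62,502.88
Solving gives d = 14, so the new rate took effect on January 15, 2007.

14 days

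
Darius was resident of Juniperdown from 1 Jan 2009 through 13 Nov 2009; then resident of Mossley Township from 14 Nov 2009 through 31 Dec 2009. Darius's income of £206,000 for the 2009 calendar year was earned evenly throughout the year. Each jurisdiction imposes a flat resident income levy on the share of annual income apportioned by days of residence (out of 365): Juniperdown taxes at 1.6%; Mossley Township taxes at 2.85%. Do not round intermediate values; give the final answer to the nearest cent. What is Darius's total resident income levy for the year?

Juniperdown, 1 Jan – 13 Nov 2009: 317 days → £206,000 × 1.6% × 317/365 = £2,862.5534
Mossley Township, 14 Nov – 31 Dec 2009: 48 days → £206,000 × 2.85% × 48/365 = £772.0767
Total = £3,634.6301

£3,634.63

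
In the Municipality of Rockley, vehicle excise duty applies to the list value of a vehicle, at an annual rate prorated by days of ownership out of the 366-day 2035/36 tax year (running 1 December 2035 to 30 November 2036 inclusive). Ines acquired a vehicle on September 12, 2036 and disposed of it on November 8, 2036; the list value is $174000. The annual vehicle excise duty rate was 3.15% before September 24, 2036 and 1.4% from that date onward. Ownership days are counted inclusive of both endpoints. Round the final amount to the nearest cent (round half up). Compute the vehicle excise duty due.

$485.87

September 12 – September 23, 2036: 12 days at 3.15% → $174000 × 3.15% × 12/366 = $179.7049
September 24 – November 8, 2036: 46 days at 1.4% → $174000 × 1.4% × 46/366 = $306.1639
Total = $485.8689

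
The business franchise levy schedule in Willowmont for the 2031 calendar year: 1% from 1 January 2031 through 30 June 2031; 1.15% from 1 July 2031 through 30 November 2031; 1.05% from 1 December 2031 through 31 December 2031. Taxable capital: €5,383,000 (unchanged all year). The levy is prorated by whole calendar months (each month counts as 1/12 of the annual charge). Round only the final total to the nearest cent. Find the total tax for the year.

€57,418.67

1 January – 30 June 2031: 6 months at 1% → €5,383,000 × 1% × 6/12 = €26,915.0000
1 July – 30 November 2031: 5 months at 1.15% → €5,383,000 × 1.15% × 5/12 = €25,793.5417
1 December – 31 December 2031: 1 month at 1.05% → €5,383,000 × 1.05% × 1/12 = €4,710.1250
Total = €57,418.6667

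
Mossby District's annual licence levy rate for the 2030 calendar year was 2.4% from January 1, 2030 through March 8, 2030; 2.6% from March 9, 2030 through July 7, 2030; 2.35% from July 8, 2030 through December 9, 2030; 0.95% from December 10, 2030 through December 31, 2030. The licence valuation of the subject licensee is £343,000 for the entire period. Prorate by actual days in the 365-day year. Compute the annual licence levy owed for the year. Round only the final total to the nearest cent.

£8,086.81

January 1 – March 8, 2030: 67 days at 2.4% → £343,000 × 2.4% × 67/365 = £1,511.0795
March 9 – July 7, 2030: 121 days at 2.6% → £343,000 × 2.6% × 121/365 = £2,956.3781
July 8 – December 9, 2030: 155 days at 2.35% → £343,000 × 2.35% × 155/365 = £3,422.9521
December 10 – December 31, 2030: 22 days at 0.95% → £343,000 × 0.95% × 22/365 = £196.4027
Total = £8,086.8123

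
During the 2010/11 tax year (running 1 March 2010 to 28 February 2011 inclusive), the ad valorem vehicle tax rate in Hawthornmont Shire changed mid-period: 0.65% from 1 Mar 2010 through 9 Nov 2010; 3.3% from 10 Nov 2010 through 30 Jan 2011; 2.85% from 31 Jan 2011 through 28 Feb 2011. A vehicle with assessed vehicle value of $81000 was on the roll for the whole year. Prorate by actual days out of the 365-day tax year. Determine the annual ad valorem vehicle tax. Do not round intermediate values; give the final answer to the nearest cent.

$1150.31

1 Mar – 9 Nov 2010: 254 days at 0.65% → $81000 × 0.65% × 254/365 = $366.3863
10 Nov 2010 – 30 Jan 2011: 82 days at 3.3% → $81000 × 3.3% × 82/365 = $600.5096
31 Jan – 28 Feb 2011: 29 days at 2.85% → $81000 × 2.85% × 29/365 = $183.4151
Total = $1150.3110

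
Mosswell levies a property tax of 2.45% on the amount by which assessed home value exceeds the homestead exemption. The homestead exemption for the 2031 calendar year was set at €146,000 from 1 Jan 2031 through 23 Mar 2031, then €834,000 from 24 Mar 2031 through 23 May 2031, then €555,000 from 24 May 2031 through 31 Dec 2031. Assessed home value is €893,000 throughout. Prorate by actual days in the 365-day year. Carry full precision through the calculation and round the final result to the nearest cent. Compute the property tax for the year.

1 Jan – 23 Mar 2031: 82 days, exemption €146,000 → (€893,000 − €146,000) × 2.45% × 82/365 = €4,111.5699
24 Mar – 23 May 2031: 61 days, exemption €834,000 → (€893,000 − €834,000) × 2.45% × 61/365 = €241.5767
24 May – 31 Dec 2031: 222 days, exemption €555,000 → (€893,000 − €555,000) × 2.45% × 222/365 = €5,036.6630
Total = €9,389.8096

€9,389.81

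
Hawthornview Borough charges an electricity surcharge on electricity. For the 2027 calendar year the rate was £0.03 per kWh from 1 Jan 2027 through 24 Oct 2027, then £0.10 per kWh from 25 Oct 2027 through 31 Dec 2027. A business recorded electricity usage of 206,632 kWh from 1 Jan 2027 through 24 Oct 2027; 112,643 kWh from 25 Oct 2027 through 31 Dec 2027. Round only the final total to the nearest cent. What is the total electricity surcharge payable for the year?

1 Jan – 24 Oct 2027: 206,632 kWh at £0.03/kWh → £6,198.96
25 Oct – 31 Dec 2027: 112,643 kWh at £0.10/kWh → £11,264.30

£17,463.26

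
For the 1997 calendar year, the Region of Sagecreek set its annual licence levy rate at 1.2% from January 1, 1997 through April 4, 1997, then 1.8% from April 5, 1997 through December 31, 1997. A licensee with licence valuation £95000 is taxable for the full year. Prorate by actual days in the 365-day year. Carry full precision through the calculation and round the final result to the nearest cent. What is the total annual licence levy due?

January 1 – April 4, 1997: 94 days at 1.2% → £95000 × 1.2% × 94/365 = £293.5890
April 5 – December 31, 1997: 271 days at 1.8% → £95000 × 1.8% × 271/365 = £1269.6164
Total = £1563.2055

£1563.21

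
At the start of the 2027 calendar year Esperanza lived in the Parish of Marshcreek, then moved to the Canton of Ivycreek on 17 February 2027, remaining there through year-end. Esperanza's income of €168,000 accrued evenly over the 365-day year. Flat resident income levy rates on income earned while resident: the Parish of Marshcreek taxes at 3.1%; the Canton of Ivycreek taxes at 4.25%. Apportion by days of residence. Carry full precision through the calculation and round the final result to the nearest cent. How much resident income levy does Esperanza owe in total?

€6,891.22

The Parish of Marshcreek, 1 January – 16 February 2027: 47 days → €168,000 × 3.1% × 47/365 = €670.6192
The Canton of Ivycreek, 17 February – 31 December 2027: 318 days → €168,000 × 4.25% × 318/365 = €6,220.6027
Total = €6,891.2219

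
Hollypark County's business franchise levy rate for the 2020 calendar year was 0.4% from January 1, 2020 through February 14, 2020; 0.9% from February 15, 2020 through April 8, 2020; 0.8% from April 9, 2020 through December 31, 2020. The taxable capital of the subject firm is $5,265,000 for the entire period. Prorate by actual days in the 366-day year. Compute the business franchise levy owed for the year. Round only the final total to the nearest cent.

January 1 – February 14, 2020: 45 days at 0.4% → $5,265,000 × 0.4% × 45/366 = $2,589.3443
February 15 – April 8, 2020: 54 days at 0.9% → $5,265,000 × 0.9% × 54/366 = $6,991.2295
April 9 – December 31, 2020: 267 days at 0.8% → $5,265,000 × 0.8% × 267/366 = $30,726.8852
Total = $40,307.4590

$40,307.46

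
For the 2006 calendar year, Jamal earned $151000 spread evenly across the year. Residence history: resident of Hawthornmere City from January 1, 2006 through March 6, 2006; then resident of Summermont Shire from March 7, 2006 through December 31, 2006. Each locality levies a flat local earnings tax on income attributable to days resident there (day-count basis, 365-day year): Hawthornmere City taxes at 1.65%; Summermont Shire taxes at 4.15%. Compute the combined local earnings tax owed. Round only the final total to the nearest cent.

Hawthornmere City, January 1 – March 6, 2006: 65 days → $151000 × 1.65% × 65/365 = $443.6918
Summermont Shire, March 7 – December 31, 2006: 300 days → $151000 × 4.15% × 300/365 = $5150.5479
Total = $5594.2397

$5594.24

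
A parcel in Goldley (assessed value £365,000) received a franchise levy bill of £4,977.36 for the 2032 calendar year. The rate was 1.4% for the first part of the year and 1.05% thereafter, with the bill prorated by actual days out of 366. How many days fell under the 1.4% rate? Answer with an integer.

328 days

Let d = days at the first rate; then 366 − d days at the second rate.
£365,000 × [1.4%·d + 1.05%·(366−d)] / 366 = £4,977.36
Solving gives d = 328, so the new rate took effect on November 24, 2032.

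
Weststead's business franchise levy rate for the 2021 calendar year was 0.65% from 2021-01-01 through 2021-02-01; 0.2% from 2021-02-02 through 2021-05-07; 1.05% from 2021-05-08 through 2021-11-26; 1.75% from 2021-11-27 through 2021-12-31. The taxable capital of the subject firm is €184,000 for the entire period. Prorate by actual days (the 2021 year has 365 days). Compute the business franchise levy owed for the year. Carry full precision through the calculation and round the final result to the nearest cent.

2021-01-01 to 2021-02-01: 32 days at 0.65% → €184,000 × 0.65% × 32/365 = €104.8548
2021-02-02 to 2021-05-07: 95 days at 0.2% → €184,000 × 0.2% × 95/365 = €95.7808
2021-05-08 to 2021-11-26: 203 days at 1.05% → €184,000 × 1.05% × 203/365 = €1,074.5096
2021-11-27 to 2021-12-31: 35 days at 1.75% → €184,000 × 1.75% × 35/365 = €308.7671
Total = €1,583.9123

€1,583.91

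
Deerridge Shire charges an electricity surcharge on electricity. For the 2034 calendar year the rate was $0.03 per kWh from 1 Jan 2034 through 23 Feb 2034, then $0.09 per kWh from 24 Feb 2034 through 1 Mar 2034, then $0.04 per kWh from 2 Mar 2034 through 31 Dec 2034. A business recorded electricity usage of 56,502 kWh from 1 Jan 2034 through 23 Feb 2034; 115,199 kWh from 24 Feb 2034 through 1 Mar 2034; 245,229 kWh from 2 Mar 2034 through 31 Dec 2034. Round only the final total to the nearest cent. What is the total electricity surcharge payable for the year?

1 Jan – 23 Feb 2034: 56,502 kWh at $0.03/kWh → $1,695.06
24 Feb – 1 Mar 2034: 115,199 kWh at $0.09/kWh → $10,367.91
2 Mar – 31 Dec 2034: 245,229 kWh at $0.04/kWh → $9,809.16

$21,872.13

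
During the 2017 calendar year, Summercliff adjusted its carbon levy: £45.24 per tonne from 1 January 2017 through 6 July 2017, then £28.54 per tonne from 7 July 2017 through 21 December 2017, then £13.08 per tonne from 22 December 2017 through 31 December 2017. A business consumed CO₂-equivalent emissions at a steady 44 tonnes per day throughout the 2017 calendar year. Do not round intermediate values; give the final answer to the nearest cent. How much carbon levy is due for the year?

1 January – 6 July 2017: 187 days × 44 tonnes/day = 8,228 tonnes at £45.24/tonne → £372,234.72
7 July – 21 December 2017: 168 days × 44 tonnes/day = 7,392 tonnes at £28.54/tonne → £210,967.68
22 December – 31 December 2017: 10 days × 44 tonnes/day = 440 tonnes at £13.08/tonne → £5,755.20

£588,957.60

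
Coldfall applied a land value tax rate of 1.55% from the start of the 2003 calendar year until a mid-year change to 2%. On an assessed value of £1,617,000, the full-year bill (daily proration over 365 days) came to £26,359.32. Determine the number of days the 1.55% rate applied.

Let d = days at the first rate; then 365 − d days at the second rate.
£1,617,000 × [1.55%·d + 2%·(365−d)] / 365 = £26,359.32
Solving gives d = 300, so the new rate took effect on October 28, 2003.

300 days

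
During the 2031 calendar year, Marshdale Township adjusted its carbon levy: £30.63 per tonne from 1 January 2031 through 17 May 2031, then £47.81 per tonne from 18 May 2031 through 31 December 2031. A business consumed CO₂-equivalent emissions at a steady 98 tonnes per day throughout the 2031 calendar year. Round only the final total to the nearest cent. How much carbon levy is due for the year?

1 January – 17 May 2031: 137 days × 98 tonnes/day = 13,426 tonnes at £30.63/tonne → £411,238.38
18 May – 31 December 2031: 228 days × 98 tonnes/day = 22,344 tonnes at £47.81/tonne → £1,068,266.64

£1,479,505.02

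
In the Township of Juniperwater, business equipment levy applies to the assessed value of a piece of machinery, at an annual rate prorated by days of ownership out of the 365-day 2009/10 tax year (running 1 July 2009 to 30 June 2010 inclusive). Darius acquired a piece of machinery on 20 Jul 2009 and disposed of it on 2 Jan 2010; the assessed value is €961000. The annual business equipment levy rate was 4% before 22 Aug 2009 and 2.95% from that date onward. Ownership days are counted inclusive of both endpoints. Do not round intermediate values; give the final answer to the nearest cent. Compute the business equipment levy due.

€13883.16

20 Jul – 21 Aug 2009: 33 days at 4% → €961000 × 4% × 33/365 = €3475.3973
22 Aug 2009 – 2 Jan 2010: 134 days at 2.95% → €961000 × 2.95% × 134/365 = €10407.7616
Total = €13883.1589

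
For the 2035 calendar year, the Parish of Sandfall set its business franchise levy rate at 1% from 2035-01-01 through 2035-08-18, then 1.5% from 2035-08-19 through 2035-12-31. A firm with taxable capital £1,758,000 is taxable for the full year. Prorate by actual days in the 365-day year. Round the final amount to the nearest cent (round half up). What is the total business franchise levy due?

£20,831.10

2035-01-01 to 2035-08-18: 230 days at 1% → £1,758,000 × 1% × 230/365 = £11,077.8082
2035-08-19 to 2035-12-31: 135 days at 1.5% → £1,758,000 × 1.5% × 135/365 = £9,753.2877
Total = £20,831.0959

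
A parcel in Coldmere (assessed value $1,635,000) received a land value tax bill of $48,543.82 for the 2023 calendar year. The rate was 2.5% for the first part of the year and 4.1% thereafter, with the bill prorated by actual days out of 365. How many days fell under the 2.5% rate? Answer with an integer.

258 days

Let d = days at the first rate; then 365 − d days at the second rate.
$1,635,000 × [2.5%·d + 4.1%·(365−d)] / 365 = $48,543.82
Solving gives d = 258, so the new rate took effect on 16 September 2023.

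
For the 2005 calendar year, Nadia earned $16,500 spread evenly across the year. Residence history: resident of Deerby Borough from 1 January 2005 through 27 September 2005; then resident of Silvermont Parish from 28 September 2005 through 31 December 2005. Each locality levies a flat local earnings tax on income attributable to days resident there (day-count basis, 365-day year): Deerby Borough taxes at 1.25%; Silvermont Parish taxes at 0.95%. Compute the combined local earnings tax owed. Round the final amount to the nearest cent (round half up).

$193.37

Deerby Borough, 1 January – 27 September 2005: 270 days → $16,500 × 1.25% × 270/365 = $152.5685
Silvermont Parish, 28 September – 31 December 2005: 95 days → $16,500 × 0.95% × 95/365 = $40.7979
Total = $193.3664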